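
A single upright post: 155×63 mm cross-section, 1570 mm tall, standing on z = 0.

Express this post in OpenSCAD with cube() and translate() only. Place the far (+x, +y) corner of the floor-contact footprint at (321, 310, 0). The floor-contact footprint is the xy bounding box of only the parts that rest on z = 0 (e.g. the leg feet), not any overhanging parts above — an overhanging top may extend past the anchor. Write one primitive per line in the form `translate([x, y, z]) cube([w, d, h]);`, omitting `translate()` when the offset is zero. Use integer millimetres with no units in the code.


translate([166, 247, 0]) cube([155, 63, 1570]);


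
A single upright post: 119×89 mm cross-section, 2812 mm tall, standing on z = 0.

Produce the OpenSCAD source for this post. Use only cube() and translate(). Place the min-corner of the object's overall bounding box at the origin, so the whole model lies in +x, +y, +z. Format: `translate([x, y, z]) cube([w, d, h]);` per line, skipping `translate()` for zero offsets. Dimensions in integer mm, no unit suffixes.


cube([119, 89, 2812]);


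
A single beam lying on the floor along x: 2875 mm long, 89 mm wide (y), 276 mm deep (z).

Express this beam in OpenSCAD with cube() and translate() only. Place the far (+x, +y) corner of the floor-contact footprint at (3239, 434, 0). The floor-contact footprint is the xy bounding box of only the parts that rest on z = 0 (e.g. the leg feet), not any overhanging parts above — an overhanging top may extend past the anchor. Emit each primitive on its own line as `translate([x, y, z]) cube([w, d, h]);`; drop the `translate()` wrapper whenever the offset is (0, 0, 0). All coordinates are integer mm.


translate([364, 345, 0]) cube([2875, 89, 276]);


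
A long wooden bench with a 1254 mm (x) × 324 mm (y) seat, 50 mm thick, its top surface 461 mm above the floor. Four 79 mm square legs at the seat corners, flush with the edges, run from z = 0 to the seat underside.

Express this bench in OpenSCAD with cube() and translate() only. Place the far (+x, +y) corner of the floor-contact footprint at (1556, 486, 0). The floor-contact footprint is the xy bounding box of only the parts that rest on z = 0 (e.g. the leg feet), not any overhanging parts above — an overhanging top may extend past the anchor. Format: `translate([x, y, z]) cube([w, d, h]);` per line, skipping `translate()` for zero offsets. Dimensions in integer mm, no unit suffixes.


translate([302, 162, 411]) cube([1254, 324, 50]);
translate([302, 162, 0]) cube([79, 79, 411]);
translate([302, 407, 0]) cube([79, 79, 411]);
translate([1477, 162, 0]) cube([79, 79, 411]);
translate([1477, 407, 0]) cube([79, 79, 411]);


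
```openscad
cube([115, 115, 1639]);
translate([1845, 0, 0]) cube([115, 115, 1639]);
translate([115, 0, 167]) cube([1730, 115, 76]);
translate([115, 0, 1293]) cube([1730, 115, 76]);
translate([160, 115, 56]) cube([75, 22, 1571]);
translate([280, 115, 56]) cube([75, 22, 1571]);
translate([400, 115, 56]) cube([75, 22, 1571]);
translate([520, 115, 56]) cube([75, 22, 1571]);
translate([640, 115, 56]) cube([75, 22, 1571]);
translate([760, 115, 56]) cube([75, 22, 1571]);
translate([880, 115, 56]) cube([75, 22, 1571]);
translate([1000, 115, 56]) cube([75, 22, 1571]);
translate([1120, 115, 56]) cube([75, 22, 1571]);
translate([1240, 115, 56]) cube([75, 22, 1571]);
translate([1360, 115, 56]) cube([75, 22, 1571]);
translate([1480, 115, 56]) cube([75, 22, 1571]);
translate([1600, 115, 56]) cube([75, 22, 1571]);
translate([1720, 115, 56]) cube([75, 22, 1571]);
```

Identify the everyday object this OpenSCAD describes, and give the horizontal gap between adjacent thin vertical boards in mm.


A fence section. The picket gap is 45 mm.

Two posts, two rails, 14 pickets — a fence section. Span 1730 mm holds 14 pickets of 75 mm with 15 equal gaps: ⌊(1730 − 14·75) / 15⌋ = 45 mm.


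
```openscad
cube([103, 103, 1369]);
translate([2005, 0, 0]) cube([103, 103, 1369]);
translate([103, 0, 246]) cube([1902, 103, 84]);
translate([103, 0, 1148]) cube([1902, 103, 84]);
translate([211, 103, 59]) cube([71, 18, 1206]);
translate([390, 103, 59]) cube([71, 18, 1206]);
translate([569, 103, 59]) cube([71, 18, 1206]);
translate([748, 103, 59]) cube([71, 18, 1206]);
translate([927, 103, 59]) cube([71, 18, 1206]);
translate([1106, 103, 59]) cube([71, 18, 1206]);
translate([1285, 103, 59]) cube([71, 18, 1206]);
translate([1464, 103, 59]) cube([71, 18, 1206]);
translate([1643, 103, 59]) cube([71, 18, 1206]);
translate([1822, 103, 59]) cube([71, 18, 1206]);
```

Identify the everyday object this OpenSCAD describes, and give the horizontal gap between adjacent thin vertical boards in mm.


A fence section. The picket gap is 108 mm.

Two posts, two rails, 10 pickets — a fence section. Span 1902 mm holds 10 pickets of 71 mm with 11 equal gaps: ⌊(1902 − 10·71) / 11⌋ = 108 mm.


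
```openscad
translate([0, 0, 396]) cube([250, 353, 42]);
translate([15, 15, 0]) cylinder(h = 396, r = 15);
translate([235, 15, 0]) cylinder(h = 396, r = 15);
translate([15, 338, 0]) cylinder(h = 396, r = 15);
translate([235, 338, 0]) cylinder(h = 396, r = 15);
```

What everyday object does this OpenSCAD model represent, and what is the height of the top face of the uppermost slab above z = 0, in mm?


A stool. The seat height is 438 mm.

A 250×353×42 slab at z = 396 on four corner cylinders — a stool. The seat top is 396 + 42 = 438 mm.


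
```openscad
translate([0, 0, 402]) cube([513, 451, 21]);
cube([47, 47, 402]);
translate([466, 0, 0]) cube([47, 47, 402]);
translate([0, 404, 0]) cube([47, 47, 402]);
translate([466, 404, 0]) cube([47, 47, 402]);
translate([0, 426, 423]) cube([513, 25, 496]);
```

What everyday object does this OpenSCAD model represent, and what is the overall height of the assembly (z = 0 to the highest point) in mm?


A chair. The overall height is 919 mm.

A slab on four corner posts with a tall panel at the back — a chair. The seat slab sits at z = 402 with thickness 21, and the 496 mm backrest starts at the seat top, so the overall height is 402 + 21 + 496 = 919 mm.


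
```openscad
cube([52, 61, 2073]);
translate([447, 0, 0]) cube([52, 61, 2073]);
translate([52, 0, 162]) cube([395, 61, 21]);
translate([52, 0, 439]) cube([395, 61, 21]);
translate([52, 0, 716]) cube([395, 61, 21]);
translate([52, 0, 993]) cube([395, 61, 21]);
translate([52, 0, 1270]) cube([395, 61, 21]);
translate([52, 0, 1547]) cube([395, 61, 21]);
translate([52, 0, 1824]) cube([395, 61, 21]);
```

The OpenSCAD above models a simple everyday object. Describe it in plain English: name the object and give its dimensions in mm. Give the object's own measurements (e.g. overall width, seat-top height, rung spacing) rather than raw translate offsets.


A straight ladder. Two 52×61 mm vertical rails, 2073 mm tall, stand 499 mm apart (outside-to-outside) with their front faces coplanar on the −y side. 7 rungs, each 61 mm deep and 21 mm tall, span between the inner faces of the rails, front faces flush with the rails. The lowest rung's underside is at z = 162 mm and rungs are spaced 277 mm apart (underside to underside).


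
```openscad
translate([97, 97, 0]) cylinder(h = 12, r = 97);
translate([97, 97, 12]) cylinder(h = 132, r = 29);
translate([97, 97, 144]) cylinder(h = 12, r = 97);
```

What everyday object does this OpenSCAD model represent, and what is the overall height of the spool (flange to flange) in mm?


A spool. The overall height is 156 mm.

Three coaxial cylinders, large–small–large — a spool. Two 12 mm flanges and a 132 mm core give 12 + 132 + 12 = 156 mm.


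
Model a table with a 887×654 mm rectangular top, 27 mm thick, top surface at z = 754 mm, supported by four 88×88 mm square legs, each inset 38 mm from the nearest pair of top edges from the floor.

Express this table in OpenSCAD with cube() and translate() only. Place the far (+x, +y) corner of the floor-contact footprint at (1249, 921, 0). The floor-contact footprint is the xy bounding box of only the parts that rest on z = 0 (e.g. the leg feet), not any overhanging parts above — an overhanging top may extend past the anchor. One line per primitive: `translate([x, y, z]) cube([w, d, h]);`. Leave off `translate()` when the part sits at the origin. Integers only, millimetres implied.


translate([400, 305, 727]) cube([887, 654, 27]);
translate([438, 343, 0]) cube([88, 88, 727]);
translate([1161, 343, 0]) cube([88, 88, 727]);
translate([438, 833, 0]) cube([88, 88, 727]);
translate([1161, 833, 0]) cube([88, 88, 727]);


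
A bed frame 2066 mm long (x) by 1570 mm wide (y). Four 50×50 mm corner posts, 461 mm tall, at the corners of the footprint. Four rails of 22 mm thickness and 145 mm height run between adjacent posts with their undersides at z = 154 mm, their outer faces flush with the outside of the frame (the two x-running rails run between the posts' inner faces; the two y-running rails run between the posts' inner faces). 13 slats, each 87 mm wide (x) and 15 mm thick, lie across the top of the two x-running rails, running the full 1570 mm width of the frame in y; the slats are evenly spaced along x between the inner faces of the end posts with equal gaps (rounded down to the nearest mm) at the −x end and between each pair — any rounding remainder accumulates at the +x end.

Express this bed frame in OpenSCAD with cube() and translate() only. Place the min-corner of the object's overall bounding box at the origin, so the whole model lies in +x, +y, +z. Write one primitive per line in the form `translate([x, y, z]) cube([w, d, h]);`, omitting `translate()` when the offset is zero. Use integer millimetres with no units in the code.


cube([50, 50, 461]);
translate([0, 1520, 0]) cube([50, 50, 461]);
translate([2016, 0, 0]) cube([50, 50, 461]);
translate([2016, 1520, 0]) cube([50, 50, 461]);
translate([50, 0, 154]) cube([1966, 22, 145]);
translate([50, 1548, 154]) cube([1966, 22, 145]);
translate([0, 50, 154]) cube([22, 1470, 145]);
translate([2044, 50, 154]) cube([22, 1470, 145]);
translate([109, 0, 299]) cube([87, 1570, 15]);
translate([255, 0, 299]) cube([87, 1570, 15]);
translate([401, 0, 299]) cube([87, 1570, 15]);
translate([547, 0, 299]) cube([87, 1570, 15]);
translate([693, 0, 299]) cube([87, 1570, 15]);
translate([839, 0, 299]) cube([87, 1570, 15]);
translate([985, 0, 299]) cube([87, 1570, 15]);
translate([1131, 0, 299]) cube([87, 1570, 15]);
translate([1277, 0, 299]) cube([87, 1570, 15]);
translate([1423, 0, 299]) cube([87, 1570, 15]);
translate([1569, 0, 299]) cube([87, 1570, 15]);
translate([1715, 0, 299]) cube([87, 1570, 15]);
translate([1861, 0, 299]) cube([87, 1570, 15]);


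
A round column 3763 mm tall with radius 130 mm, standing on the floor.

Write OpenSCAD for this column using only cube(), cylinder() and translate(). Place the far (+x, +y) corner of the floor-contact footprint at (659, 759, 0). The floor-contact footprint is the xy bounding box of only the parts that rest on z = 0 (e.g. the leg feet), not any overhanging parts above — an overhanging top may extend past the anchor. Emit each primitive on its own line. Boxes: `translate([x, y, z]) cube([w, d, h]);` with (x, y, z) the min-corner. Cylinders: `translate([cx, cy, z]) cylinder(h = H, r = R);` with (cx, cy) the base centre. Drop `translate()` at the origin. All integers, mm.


translate([529, 629, 0]) cylinder(h = 3763, r = 130);


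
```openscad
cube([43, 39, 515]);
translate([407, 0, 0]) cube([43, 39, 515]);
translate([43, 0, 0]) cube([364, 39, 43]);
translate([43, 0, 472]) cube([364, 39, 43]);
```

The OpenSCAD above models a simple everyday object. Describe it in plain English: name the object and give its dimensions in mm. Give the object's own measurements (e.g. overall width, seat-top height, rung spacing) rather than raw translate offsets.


A rectangular picture frame lying in the x–z plane (depth along y). The opening is 364 mm wide (x) by 429 mm tall (z), surrounded by a border 43 mm wide on all four sides. The frame is 39 mm deep and is made of two full-height vertical stiles with two horizontal rails fitted between them.


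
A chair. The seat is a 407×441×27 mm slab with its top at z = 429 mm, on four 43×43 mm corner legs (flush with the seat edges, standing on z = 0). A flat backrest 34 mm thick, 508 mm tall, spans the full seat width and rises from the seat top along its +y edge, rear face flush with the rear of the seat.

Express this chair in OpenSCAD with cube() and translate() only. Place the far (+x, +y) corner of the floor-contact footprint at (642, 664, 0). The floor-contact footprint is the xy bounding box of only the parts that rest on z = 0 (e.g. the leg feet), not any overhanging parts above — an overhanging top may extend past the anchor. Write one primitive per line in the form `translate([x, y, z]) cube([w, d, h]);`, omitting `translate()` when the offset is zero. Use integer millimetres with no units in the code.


// leg_h = 429 - 27 = 402
translate([235, 223, 402]) cube([407, 441, 27]);
translate([235, 223, 0]) cube([43, 43, 402]);
translate([599, 223, 0]) cube([43, 43, 402]);
translate([235, 621, 0]) cube([43, 43, 402]);
translate([599, 621, 0]) cube([43, 43, 402]);
translate([235, 630, 429]) cube([407, 34, 508]);


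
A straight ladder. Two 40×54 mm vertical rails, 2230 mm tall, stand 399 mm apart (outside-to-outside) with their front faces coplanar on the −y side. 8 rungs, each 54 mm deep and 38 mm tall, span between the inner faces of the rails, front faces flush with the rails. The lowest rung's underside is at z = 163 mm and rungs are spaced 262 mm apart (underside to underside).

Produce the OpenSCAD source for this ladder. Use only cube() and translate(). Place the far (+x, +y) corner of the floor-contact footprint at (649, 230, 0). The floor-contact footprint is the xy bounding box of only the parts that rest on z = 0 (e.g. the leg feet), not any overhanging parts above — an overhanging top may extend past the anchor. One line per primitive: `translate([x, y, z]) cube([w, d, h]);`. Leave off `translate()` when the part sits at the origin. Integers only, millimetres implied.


// rung span = 399 - 2*40 = 319
// rung[k] z = 163 + k*262
translate([250, 176, 0]) cube([40, 54, 2230]);
translate([609, 176, 0]) cube([40, 54, 2230]);
translate([290, 176, 163]) cube([319, 54, 38]);
translate([290, 176, 425]) cube([319, 54, 38]);
translate([290, 176, 687]) cube([319, 54, 38]);
translate([290, 176, 949]) cube([319, 54, 38]);
translate([290, 176, 1211]) cube([319, 54, 38]);
translate([290, 176, 1473]) cube([319, 54, 38]);
translate([290, 176, 1735]) cube([319, 54, 38]);
translate([290, 176, 1997]) cube([319, 54, 38]);


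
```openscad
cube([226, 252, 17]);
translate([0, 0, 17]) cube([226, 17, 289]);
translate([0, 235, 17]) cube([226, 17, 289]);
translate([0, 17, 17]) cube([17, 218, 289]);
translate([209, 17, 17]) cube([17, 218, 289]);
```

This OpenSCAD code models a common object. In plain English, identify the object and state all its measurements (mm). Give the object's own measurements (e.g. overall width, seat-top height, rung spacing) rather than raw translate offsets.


An open-topped rectangular box: outside dimensions 226×252×306 mm, with a uniform wall and base thickness of 17 mm. The base is a full 226×252 slab on the floor; four walls sit on top of the base. The front and back walls (the −y and +y sides) span the full width; the two side walls fit between them.


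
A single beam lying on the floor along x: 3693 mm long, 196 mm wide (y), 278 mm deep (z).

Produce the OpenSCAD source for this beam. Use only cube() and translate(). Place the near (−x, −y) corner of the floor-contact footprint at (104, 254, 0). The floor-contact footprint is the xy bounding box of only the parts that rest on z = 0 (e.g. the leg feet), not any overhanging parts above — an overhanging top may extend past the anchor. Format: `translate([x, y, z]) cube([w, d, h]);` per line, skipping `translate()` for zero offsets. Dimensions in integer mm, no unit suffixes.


translate([104, 254, 0]) cube([3693, 196, 278]);


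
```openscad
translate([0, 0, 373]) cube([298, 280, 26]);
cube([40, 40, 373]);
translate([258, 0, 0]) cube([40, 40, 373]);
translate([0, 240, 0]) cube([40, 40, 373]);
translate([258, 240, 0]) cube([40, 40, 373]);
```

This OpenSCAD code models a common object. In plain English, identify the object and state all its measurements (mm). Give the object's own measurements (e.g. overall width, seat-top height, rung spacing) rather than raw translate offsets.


A four-legged stool. The seat is a 298×280×26 mm slab whose top surface is at z = 399 mm; four square legs, each 40×40 mm in cross-section, run from the floor (z = 0) to the underside of the seat, each flush with a corner of the seat.


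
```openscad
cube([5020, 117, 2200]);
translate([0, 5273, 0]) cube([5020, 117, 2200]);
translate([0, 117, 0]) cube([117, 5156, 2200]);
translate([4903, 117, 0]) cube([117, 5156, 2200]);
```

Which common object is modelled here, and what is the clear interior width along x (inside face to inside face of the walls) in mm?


A house (or room) frame. The interior width is 4786 mm.

Four 2200 mm walls enclosing a rectangle with no floor or roof — a room or house frame. Outside width is 5020 mm and wall thickness is 117 mm, so the interior width is 5020 − 2 × 117 = 4786 mm.


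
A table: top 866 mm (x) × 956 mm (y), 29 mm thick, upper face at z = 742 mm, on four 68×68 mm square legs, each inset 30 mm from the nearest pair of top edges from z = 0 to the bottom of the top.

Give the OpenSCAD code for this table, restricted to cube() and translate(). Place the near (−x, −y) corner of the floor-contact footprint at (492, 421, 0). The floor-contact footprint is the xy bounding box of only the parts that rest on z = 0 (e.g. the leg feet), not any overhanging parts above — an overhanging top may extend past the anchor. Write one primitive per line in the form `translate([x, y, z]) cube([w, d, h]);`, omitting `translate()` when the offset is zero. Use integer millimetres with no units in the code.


translate([462, 391, 713]) cube([866, 956, 29]);
translate([492, 421, 0]) cube([68, 68, 713]);
translate([1230, 421, 0]) cube([68, 68, 713]);
translate([492, 1249, 0]) cube([68, 68, 713]);
translate([1230, 1249, 0]) cube([68, 68, 713]);


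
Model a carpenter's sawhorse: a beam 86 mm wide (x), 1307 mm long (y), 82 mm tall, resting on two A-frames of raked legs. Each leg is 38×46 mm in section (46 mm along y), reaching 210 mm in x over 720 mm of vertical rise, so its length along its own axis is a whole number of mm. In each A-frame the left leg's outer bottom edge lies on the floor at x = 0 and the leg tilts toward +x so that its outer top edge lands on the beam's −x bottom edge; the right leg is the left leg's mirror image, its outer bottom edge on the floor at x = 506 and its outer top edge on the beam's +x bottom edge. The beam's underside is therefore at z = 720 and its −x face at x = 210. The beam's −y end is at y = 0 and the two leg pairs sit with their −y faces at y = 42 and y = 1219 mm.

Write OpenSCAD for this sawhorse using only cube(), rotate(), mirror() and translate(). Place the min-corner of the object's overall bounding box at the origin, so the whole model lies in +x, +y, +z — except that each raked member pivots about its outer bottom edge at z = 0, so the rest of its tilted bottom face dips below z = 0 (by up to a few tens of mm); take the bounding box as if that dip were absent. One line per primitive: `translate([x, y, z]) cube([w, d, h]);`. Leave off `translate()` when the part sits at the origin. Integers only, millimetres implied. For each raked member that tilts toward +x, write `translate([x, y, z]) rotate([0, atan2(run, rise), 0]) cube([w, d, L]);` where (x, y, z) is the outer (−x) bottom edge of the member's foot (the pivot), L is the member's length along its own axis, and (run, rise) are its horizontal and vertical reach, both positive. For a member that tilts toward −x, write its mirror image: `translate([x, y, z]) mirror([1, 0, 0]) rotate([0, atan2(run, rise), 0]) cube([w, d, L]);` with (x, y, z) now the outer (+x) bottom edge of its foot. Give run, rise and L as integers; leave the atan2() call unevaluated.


translate([210, 0, 720]) cube([86, 1307, 82]);
translate([0, 42, 0]) rotate([0, atan2(210, 720), 0]) cube([38, 46, 750]);
translate([506, 42, 0]) mirror([1, 0, 0]) rotate([0, atan2(210, 720), 0]) cube([38, 46, 750]);
translate([0, 1219, 0]) rotate([0, atan2(210, 720), 0]) cube([38, 46, 750]);
translate([506, 1219, 0]) mirror([1, 0, 0]) rotate([0, atan2(210, 720), 0]) cube([38, 46, 750]);


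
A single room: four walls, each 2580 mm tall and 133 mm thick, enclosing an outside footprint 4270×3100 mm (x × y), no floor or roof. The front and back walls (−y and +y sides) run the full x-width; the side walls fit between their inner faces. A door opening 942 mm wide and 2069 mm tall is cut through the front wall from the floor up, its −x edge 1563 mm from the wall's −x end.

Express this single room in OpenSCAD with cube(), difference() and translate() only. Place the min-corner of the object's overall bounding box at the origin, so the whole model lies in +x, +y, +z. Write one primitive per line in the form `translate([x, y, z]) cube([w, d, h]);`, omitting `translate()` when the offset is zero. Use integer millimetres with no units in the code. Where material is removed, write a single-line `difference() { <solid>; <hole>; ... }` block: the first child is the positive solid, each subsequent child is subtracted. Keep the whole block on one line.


difference() { cube([4270, 133, 2580]); translate([1563, 0, 0]) cube([942, 133, 2069]); }
translate([0, 2967, 0]) cube([4270, 133, 2580]);
translate([0, 133, 0]) cube([133, 2834, 2580]);
translate([4137, 133, 0]) cube([133, 2834, 2580]);


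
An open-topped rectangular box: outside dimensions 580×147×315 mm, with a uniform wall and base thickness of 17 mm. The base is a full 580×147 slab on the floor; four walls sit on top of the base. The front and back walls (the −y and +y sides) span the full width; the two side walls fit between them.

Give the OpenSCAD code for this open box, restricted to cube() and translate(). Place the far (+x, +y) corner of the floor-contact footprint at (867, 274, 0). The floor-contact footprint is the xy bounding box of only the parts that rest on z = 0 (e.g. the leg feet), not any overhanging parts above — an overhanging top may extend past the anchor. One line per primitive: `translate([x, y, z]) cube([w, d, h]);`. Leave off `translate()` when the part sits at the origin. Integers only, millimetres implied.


translate([287, 127, 0]) cube([580, 147, 17]);
translate([287, 127, 17]) cube([580, 17, 298]);
translate([287, 257, 17]) cube([580, 17, 298]);
translate([287, 144, 17]) cube([17, 113, 298]);
translate([850, 144, 17]) cube([17, 113, 298]);


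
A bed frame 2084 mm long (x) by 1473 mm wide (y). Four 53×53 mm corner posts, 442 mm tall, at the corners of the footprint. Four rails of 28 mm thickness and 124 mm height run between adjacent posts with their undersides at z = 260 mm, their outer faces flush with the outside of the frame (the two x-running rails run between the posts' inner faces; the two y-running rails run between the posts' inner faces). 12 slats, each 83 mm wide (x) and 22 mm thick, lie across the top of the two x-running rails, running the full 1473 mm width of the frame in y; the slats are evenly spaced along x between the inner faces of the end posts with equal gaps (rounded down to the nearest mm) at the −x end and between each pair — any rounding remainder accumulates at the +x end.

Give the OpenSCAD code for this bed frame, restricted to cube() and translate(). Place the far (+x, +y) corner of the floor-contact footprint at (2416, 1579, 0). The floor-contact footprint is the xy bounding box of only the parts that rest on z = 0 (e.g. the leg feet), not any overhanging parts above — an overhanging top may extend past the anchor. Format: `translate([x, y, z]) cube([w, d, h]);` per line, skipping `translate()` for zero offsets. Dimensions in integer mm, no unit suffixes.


// slat z = rail_z + rail_h = 260 + 124 = 384
// slat gap = ⌊(1978 − 12·83) / 13⌋ = 75
translate([332, 106, 0]) cube([53, 53, 442]);
translate([332, 1526, 0]) cube([53, 53, 442]);
translate([2363, 106, 0]) cube([53, 53, 442]);
translate([2363, 1526, 0]) cube([53, 53, 442]);
translate([385, 106, 260]) cube([1978, 28, 124]);
translate([385, 1551, 260]) cube([1978, 28, 124]);
translate([332, 159, 260]) cube([28, 1367, 124]);
translate([2388, 159, 260]) cube([28, 1367, 124]);
translate([460, 106, 384]) cube([83, 1473, 22]);
translate([618, 106, 384]) cube([83, 1473, 22]);
translate([776, 106, 384]) cube([83, 1473, 22]);
translate([934, 106, 384]) cube([83, 1473, 22]);
translate([1092, 106, 384]) cube([83, 1473, 22]);
translate([1250, 106, 384]) cube([83, 1473, 22]);
translate([1408, 106, 384]) cube([83, 1473, 22]);
translate([1566, 106, 384]) cube([83, 1473, 22]);
translate([1724, 106, 384]) cube([83, 1473, 22]);
translate([1882, 106, 384]) cube([83, 1473, 22]);
translate([2040, 106, 384]) cube([83, 1473, 22]);
translate([2198, 106, 384]) cube([83, 1473, 22]);


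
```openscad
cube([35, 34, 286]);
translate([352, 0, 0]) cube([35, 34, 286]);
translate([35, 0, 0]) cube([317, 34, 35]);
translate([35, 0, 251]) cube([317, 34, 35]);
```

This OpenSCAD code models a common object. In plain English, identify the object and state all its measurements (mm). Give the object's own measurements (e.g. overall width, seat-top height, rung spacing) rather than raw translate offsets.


A rectangular picture frame lying in the x–z plane (depth along y). The opening is 317 mm wide (x) by 216 mm tall (z), surrounded by a border 35 mm wide on all four sides. The frame is 34 mm deep and is made of two full-height vertical stiles with two horizontal rails fitted between them.


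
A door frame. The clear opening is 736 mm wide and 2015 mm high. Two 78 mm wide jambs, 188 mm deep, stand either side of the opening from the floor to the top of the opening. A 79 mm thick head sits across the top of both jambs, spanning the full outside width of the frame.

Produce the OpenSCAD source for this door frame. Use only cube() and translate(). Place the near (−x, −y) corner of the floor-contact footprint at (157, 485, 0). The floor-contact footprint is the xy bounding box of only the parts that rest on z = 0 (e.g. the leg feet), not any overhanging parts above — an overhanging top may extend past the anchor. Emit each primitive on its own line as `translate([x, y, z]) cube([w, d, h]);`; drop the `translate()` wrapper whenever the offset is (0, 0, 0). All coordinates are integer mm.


translate([157, 485, 0]) cube([78, 188, 2015]);
translate([971, 485, 0]) cube([78, 188, 2015]);
translate([157, 485, 2015]) cube([892, 188, 79]);


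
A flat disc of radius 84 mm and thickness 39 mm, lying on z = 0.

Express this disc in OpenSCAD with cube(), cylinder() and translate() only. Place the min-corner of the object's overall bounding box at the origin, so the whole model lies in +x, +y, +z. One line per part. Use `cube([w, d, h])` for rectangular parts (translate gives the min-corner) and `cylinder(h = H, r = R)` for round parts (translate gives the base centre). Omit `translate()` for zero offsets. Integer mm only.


translate([84, 84, 0]) cylinder(h = 39, r = 84);


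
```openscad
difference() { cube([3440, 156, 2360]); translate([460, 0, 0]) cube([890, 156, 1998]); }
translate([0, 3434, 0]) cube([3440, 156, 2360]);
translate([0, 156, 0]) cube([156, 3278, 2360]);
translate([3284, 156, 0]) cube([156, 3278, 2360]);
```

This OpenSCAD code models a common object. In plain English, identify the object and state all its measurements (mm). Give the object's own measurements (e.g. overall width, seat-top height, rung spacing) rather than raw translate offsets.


A single room: four walls, each 2360 mm tall and 156 mm thick, enclosing an outside footprint 3440×3590 mm (x × y), no floor or roof. The front and back walls (−y and +y sides) run the full x-width; the side walls fit between their inner faces. A door opening 890 mm wide and 1998 mm tall is cut through the front wall from the floor up, its −x edge 460 mm from the wall's −x end.


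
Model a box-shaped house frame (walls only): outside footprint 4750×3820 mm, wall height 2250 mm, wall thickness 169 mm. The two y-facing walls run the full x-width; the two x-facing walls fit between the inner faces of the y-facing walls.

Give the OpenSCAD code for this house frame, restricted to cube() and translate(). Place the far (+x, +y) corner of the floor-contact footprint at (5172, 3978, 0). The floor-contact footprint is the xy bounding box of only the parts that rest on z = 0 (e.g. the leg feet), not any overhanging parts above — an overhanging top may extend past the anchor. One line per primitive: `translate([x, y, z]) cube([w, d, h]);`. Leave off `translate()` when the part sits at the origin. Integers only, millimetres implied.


translate([422, 158, 0]) cube([4750, 169, 2250]);
translate([422, 3809, 0]) cube([4750, 169, 2250]);
translate([422, 327, 0]) cube([169, 3482, 2250]);
translate([5003, 327, 0]) cube([169, 3482, 2250]);


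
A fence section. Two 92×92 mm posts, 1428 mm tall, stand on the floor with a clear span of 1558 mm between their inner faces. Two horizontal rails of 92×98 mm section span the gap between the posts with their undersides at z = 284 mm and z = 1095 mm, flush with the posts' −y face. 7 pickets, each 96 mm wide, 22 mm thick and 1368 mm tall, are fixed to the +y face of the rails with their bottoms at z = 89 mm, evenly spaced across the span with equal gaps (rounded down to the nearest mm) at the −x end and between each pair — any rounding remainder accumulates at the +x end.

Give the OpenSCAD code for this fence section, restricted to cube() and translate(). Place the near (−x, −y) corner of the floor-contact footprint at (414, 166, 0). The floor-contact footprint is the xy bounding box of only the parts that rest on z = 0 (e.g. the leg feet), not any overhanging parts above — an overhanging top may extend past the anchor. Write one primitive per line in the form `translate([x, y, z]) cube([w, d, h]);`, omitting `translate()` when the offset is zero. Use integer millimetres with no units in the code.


translate([414, 166, 0]) cube([92, 92, 1428]);
translate([2064, 166, 0]) cube([92, 92, 1428]);
translate([506, 166, 284]) cube([1558, 92, 98]);
translate([506, 166, 1095]) cube([1558, 92, 98]);
translate([616, 258, 89]) cube([96, 22, 1368]);
translate([822, 258, 89]) cube([96, 22, 1368]);
translate([1028, 258, 89]) cube([96, 22, 1368]);
translate([1234, 258, 89]) cube([96, 22, 1368]);
translate([1440, 258, 89]) cube([96, 22, 1368]);
translate([1646, 258, 89]) cube([96, 22, 1368]);
translate([1852, 258, 89]) cube([96, 22, 1368]);


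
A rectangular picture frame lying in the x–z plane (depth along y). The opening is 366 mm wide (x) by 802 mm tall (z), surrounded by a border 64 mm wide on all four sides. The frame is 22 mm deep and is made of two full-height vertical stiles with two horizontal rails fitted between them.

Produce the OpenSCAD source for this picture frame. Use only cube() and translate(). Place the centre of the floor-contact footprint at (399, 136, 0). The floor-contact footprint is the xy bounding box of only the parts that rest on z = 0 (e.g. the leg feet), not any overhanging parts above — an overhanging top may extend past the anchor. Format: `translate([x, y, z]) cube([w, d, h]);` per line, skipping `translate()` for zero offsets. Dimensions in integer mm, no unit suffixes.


translate([152, 125, 0]) cube([64, 22, 930]);
translate([582, 125, 0]) cube([64, 22, 930]);
translate([216, 125, 0]) cube([366, 22, 64]);
translate([216, 125, 866]) cube([366, 22, 64]);


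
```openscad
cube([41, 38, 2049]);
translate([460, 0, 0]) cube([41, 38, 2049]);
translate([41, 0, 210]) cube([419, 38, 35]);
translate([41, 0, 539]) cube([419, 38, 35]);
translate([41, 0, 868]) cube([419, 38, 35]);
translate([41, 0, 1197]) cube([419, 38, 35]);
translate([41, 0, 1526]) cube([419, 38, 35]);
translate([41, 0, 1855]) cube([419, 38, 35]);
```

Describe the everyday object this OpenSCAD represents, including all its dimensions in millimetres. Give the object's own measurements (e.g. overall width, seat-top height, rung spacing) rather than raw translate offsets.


A straight ladder. Two 41×38 mm vertical rails, 2049 mm tall, stand 501 mm apart (outside-to-outside) with their front faces coplanar on the −y side. 6 rungs, each 38 mm deep and 35 mm tall, span between the inner faces of the rails, front faces flush with the rails. The lowest rung's underside is at z = 210 mm and rungs are spaced 329 mm apart (underside to underside).


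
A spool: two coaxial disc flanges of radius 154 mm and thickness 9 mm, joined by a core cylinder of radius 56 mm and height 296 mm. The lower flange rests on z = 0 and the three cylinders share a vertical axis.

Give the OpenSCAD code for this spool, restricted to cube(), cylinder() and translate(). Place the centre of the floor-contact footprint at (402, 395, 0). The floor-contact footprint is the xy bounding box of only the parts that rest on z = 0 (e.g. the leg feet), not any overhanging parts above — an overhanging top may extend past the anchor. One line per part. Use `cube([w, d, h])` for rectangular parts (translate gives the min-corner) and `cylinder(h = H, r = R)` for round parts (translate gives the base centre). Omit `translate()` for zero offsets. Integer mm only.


translate([402, 395, 0]) cylinder(h = 9, r = 154);
translate([402, 395, 9]) cylinder(h = 296, r = 56);
translate([402, 395, 305]) cylinder(h = 9, r = 154);


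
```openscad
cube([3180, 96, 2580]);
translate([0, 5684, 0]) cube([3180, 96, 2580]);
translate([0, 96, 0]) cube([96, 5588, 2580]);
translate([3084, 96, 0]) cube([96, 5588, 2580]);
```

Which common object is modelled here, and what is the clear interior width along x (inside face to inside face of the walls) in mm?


A house (or room) frame. The interior width is 2988 mm.

Four 2580 mm walls enclosing a rectangle with no floor or roof — a room or house frame. Outside width is 3180 mm and wall thickness is 96 mm, so the interior width is 3180 − 2 × 96 = 2988 mm.


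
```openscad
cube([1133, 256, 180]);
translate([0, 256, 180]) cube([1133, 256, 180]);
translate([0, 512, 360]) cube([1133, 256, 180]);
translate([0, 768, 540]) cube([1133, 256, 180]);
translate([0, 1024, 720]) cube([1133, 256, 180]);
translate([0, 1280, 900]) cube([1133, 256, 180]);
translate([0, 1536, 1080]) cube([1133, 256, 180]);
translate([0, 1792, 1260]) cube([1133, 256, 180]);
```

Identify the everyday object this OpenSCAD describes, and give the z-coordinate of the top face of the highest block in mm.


A staircase. The total rise is 1440 mm.

8 identical blocks, each offset up and back from the previous — a staircase. Each step is 180 mm tall and there are 8 of them, so the total rise is 8 × 180 = 1440 mm.


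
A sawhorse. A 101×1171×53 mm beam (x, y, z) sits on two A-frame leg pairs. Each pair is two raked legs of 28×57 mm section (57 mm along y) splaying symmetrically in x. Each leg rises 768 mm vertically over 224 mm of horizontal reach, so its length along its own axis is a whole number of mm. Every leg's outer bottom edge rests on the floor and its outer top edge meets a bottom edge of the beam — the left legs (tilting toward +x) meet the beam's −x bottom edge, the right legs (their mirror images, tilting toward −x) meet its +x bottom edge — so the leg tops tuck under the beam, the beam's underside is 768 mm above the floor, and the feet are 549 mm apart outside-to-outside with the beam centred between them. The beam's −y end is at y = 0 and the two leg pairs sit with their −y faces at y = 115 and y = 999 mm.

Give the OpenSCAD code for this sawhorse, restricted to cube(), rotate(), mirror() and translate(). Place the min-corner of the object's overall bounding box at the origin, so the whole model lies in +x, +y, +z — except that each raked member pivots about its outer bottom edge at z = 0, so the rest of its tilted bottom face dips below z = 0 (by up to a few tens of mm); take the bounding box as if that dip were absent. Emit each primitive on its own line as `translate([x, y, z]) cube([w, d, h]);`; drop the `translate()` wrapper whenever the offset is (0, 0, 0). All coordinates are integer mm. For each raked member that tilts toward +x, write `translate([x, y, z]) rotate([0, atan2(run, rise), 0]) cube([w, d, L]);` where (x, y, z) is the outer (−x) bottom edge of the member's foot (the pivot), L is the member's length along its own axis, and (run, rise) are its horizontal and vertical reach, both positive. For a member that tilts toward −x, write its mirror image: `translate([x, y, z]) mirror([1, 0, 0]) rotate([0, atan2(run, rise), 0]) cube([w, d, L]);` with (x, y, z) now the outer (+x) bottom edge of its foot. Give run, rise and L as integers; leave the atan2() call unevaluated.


translate([224, 0, 768]) cube([101, 1171, 53]);
translate([0, 115, 0]) rotate([0, atan2(224, 768), 0]) cube([28, 57, 800]);
translate([549, 115, 0]) mirror([1, 0, 0]) rotate([0, atan2(224, 768), 0]) cube([28, 57, 800]);
translate([0, 999, 0]) rotate([0, atan2(224, 768), 0]) cube([28, 57, 800]);
translate([549, 999, 0]) mirror([1, 0, 0]) rotate([0, atan2(224, 768), 0]) cube([28, 57, 800]);


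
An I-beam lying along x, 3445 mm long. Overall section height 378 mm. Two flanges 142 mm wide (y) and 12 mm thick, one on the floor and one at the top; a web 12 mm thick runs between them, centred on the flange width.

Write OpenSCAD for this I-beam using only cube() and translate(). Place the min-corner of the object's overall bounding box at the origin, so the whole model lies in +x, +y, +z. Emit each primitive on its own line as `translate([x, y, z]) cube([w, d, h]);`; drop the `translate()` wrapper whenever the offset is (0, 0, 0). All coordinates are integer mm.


cube([3445, 142, 12]);
translate([0, 65, 12]) cube([3445, 12, 354]);
translate([0, 0, 366]) cube([3445, 142, 12]);


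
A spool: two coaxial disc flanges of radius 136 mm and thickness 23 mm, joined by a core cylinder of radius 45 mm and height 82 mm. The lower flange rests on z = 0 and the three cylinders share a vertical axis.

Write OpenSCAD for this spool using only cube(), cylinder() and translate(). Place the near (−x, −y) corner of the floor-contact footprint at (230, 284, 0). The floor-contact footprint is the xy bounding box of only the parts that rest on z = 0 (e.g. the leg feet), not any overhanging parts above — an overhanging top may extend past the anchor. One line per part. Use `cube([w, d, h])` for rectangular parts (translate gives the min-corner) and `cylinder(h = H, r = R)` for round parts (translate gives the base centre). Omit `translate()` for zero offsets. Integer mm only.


translate([366, 420, 0]) cylinder(h = 23, r = 136);
translate([366, 420, 23]) cylinder(h = 82, r = 45);
translate([366, 420, 105]) cylinder(h = 23, r = 136);


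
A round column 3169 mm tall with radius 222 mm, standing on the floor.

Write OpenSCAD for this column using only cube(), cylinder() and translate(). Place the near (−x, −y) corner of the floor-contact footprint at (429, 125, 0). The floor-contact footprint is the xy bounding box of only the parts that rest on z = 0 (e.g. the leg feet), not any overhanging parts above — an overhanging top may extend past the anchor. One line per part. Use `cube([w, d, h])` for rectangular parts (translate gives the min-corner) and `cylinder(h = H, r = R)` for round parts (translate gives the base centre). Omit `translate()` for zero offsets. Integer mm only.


translate([651, 347, 0]) cylinder(h = 3169, r = 222);


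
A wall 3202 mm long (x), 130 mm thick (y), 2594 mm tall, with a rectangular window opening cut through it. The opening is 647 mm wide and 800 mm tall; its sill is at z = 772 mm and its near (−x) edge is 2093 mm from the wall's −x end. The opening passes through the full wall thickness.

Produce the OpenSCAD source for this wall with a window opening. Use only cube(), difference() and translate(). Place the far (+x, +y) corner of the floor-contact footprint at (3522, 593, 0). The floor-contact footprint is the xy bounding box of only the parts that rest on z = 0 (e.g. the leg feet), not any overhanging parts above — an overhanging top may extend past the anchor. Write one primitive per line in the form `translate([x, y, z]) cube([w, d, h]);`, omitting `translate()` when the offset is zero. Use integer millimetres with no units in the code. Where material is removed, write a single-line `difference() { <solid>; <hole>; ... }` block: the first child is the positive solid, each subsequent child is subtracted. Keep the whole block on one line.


difference() { translate([320, 463, 0]) cube([3202, 130, 2594]); translate([2413, 463, 772]) cube([647, 130, 800]); }
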